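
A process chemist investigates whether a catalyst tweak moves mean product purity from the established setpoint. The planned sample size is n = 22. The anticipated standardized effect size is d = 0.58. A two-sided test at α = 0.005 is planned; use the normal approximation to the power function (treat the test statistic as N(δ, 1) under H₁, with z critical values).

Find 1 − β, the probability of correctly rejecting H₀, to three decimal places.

Power ≈ 0.465

Noncentrality parameter: δ = d·√n = 0.58 × √22 = 2.7204
Critical value for a two-sided test at α = 0.005: z_{α/2} = 2.807.
Power = Φ(δ − 2.807) + Φ(−δ − 2.807) = Φ(-0.087) + Φ(-5.527) = 0.4655 + 0.0000 = 0.4655.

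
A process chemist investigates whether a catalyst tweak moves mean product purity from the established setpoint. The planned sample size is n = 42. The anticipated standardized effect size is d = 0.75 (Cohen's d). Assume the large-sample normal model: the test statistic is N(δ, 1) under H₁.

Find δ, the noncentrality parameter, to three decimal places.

δ ≈ 4.861

δ = d·√n = 0.75 × √42 = 4.8606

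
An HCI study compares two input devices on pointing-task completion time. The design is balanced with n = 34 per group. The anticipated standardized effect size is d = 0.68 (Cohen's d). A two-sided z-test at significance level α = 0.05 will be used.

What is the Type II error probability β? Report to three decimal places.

Noncentrality parameter: δ = d·√(n/2) = 0.68 × √(34/2) = 2.8037
Critical value for a two-sided test at α = 0.05: z_{α/2} = 1.960.
Power = Φ(δ − 1.960) + Φ(−δ − 1.960) = Φ(0.844) + Φ(-4.764) = 0.8006 + 0.0000 = 0.8006.
Type II error: β = 1 − power = 1 − 0.8006 = 0.1994.

β ≈ 0.199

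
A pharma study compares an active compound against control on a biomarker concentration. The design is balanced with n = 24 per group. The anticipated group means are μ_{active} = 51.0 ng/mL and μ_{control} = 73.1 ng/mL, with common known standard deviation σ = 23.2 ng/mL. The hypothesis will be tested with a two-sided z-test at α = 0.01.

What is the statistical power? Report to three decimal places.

Standardized effect: d = |μ_{active} − μ_{control}| / σ = |51.0 − 73.1| / 23.2 = 0.9526
Noncentrality parameter: δ = d·√(n/2) = 0.9526 × √(24/2) = 3.2999
Critical value for a two-sided test at α = 0.01: z_{α/2} = 2.576.
Power = Φ(δ − 2.576) + Φ(−δ − 2.576) = Φ(0.724) + Φ(-5.876) = 0.7655 + 0.0000 = 0.7655.

Power ≈ 0.765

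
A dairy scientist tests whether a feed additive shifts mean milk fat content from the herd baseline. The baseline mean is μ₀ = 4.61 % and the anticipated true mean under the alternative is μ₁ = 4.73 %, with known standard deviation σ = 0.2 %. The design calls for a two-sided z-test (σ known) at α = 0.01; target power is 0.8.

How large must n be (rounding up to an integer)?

Standardized effect: d = |μ₁ − μ₀| / σ = |4.73 − 4.61| / 0.2 = 0.6000
For power 0.8 need Φ(δ − z_{0.005}) = 0.8, so δ = z_{0.005} + z_{0.20} = 2.576 + 0.842 = 3.417.
(For δ > 0 the lower-tail rejection region contributes negligibly to power, so the one-term inversion is standard.)
δ = d·√n ⇒ n = (δ/d)² = (3.417 / 0.6000)² = 32.44.
Rounding up, n = 33.

n = 33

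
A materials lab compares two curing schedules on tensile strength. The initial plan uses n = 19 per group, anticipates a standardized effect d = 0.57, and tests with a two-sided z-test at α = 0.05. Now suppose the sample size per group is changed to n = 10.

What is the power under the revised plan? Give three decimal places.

Power ≈ 0.247

With n = 10 per group: δ = d·√(n/2) = 0.57 × √(10/2) = 1.2746. Critical value z_{0.025} = 1.960.
Revised power = Φ(δ − 1.960) + Φ(−δ − 1.960) = Φ(-0.685) + Φ(-3.235) = 0.2465 + 0.0006 = 0.2472.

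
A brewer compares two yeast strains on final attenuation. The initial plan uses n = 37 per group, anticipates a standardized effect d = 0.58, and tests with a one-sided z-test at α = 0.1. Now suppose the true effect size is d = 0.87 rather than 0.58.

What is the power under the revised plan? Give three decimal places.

With d = 0.87: δ = d·√(n/2) = 0.87 × √(37/2) = 3.7420. Critical value z_{0.1} = 1.282.
Revised power = Φ(δ − 1.282) = Φ(2.460) = 0.9931.

Power ≈ 0.993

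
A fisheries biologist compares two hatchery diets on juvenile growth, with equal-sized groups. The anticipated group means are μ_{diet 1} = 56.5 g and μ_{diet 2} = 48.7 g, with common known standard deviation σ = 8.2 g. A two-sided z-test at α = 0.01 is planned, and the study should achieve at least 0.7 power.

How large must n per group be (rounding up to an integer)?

n = 22 per group

Standardized effect: d = |μ_{diet 1} − μ_{diet 2}| / σ = |56.5 − 48.7| / 8.2 = 0.9512
Set Φ(δ − 2.576) = 0.7; then δ − 2.576 = Φ⁻¹(0.7) = 0.524, giving δ = 3.100.
(Ignoring the negligible lower-tail rejection probability gives the usual closed-form inversion.)
δ = d·√(n/2) ⇒ n = 2(δ/d)² = 2 × (3.100 / 0.9512)² = 21.24.
Round up to the next whole unit.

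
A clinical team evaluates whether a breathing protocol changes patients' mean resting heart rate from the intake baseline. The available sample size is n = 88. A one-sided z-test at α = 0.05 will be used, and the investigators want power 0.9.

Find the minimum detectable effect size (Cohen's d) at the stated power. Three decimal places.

d ≈ 0.312

Need Φ(δ − 1.645) = 0.9, so δ = 1.645 + 1.282 = 2.926.
δ = d·√n ⇒ d = δ/√n = 2.926/√88 = 0.3120.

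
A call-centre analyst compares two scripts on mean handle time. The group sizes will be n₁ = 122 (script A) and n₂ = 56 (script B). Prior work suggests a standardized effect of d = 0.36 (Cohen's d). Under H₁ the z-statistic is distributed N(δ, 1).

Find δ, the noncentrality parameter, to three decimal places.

δ ≈ 2.230

δ = d / √(1/n₁ + 1/n₂) = 0.36 / √(1/122 + 1/56) = 2.2303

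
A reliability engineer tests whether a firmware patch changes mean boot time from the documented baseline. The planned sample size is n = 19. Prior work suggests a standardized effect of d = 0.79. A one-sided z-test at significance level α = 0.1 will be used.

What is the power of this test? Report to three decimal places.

Noncentrality parameter: δ = d·√n = 0.79 × √19 = 3.4435
One-sided α = 0.1 → critical value z_{0.1} = 1.282.
Power = Φ(δ − 1.282) = Φ(2.162) = 0.9847.

Power ≈ 0.985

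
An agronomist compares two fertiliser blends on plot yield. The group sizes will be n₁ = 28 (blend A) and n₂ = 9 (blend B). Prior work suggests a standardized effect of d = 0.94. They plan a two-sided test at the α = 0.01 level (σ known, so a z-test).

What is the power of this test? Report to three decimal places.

Noncentrality parameter: δ = d / √(1/n₁ + 1/n₂) = 0.94 / √(1/28 + 1/9) = 2.4532
Critical value for a two-sided test at α = 0.01: z_{α/2} = 2.576.
Power = Φ(δ − 2.576) + Φ(−δ − 2.576) = Φ(-0.123) + Φ(-5.029) = 0.4512 + 0.0000 = 0.4512.

Power ≈ 0.451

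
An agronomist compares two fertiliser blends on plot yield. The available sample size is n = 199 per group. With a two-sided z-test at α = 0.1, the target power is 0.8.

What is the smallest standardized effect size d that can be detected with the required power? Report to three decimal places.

d ≈ 0.249

Required noncentrality: δ = z_{0.05} + z_{0.20} = 1.645 + 0.842 = 2.486.
(The second rejection-region term Φ(−δ − z_{α/2}) is negligible and dropped.)
δ = d·√(n/2) ⇒ d = δ/√(n/2) = 2.486/√(199/2) = 0.2493.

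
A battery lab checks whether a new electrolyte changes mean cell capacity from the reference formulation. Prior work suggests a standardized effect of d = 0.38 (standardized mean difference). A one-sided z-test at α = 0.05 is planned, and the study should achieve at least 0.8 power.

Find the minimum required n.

n = 43

For power 0.8 need Φ(δ − z_{0.05}) = 0.8, so δ = z_{0.05} + z_{0.20} = 1.645 + 0.842 = 2.486.
δ = d·√n ⇒ n = (δ/d)² = (2.486 / 0.38)² = 42.82.
Round up to the next whole unit.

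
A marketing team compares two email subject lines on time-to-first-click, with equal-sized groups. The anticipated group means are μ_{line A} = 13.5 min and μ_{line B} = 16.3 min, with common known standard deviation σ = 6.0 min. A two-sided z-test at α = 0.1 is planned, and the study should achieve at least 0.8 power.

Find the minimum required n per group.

Standardized effect: d = |μ_{line A} − μ_{line B}| / σ = |13.5 − 16.3| / 6.0 = 0.4667
Set Φ(δ − 1.645) = 0.8; then δ − 1.645 = Φ⁻¹(0.8) = 0.842, giving δ = 2.486.
(Ignoring the negligible lower-tail rejection probability gives the usual closed-form inversion.)
δ = d·√(n/2) ⇒ n = 2(δ/d)² = 2 × (2.486 / 0.4667)² = 56.78.
Round up to the next whole unit.

n = 57 per group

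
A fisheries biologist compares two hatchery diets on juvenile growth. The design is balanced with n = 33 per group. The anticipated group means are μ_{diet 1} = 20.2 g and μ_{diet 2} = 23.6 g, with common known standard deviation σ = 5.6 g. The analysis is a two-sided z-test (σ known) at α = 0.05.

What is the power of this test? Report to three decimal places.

Power ≈ 0.694

Standardized effect: d = |μ_{diet 1} − μ_{diet 2}| / σ = |20.2 − 23.6| / 5.6 = 0.6071
Noncentrality parameter: δ = d·√(n/2) = 0.6071 × √(33/2) = 2.4662
Critical value for a two-sided test at α = 0.05: z_{α/2} = 1.960.
Power = Φ(δ − 1.960) + Φ(−δ − 1.960) = Φ(0.506) + Φ(-4.426) = 0.6937 + 0.0000 = 0.6937.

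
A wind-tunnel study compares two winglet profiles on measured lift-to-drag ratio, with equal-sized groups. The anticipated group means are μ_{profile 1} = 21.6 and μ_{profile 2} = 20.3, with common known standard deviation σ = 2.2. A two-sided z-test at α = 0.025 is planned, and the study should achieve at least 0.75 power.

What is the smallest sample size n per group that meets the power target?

Standardized effect: d = |μ_{profile 1} − μ_{profile 2}| / σ = |21.6 − 20.3| / 2.2 = 0.5909
Set Φ(δ − 2.241) = 0.75; then δ − 2.241 = Φ⁻¹(0.75) = 0.674, giving δ = 2.916.
(Ignoring the negligible lower-tail rejection probability gives the usual closed-form inversion.)
δ = d·√(n/2) ⇒ n = 2(δ/d)² = 2 × (2.916 / 0.5909)² = 48.70.
Rounding up, n = 49 per group.

n = 49 per group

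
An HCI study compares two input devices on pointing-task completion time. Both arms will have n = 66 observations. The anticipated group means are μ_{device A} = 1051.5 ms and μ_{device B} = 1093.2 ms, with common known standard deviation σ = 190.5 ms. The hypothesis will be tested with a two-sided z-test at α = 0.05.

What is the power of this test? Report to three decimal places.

Power ≈ 0.242

Standardized effect: d = |μ_{device A} − μ_{device B}| / σ = |1051.5 − 1093.2| / 190.5 = 0.2189
Noncentrality parameter: δ = d·√(n/2) = 0.2189 × √(66/2) = 1.2575
Two-sided α = 0.05 → critical value z_{0.025} = 1.960.
Power = Φ(δ − 1.960) + Φ(−δ − 1.960) = Φ(-0.702) + Φ(-3.217) = 0.2412 + 0.0006 = 0.2418.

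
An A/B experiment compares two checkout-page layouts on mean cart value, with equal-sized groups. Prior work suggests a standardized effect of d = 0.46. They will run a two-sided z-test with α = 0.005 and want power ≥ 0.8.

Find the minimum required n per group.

n = 126 per group

For power 0.8 need Φ(δ − z_{0.0025}) = 0.8, so δ = z_{0.0025} + z_{0.20} = 2.807 + 0.842 = 3.649.
(For δ > 0 the lower-tail rejection region contributes negligibly to power, so the one-term inversion is standard.)
δ = d·√(n/2) ⇒ n = 2(δ/d)² = 2 × (3.649 / 0.46)² = 125.83.
Rounding up, n = 126 per group.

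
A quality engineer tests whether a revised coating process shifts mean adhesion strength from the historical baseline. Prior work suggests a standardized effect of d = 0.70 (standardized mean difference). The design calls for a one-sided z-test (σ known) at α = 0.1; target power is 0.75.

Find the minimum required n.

Set Φ(δ − 1.282) = 0.75; then δ − 1.282 = Φ⁻¹(0.75) = 0.674, giving δ = 1.956.
δ = d·√n ⇒ n = (δ/d)² = (1.956 / 0.70)² = 7.81.
Rounding up, n = 8.

n = 8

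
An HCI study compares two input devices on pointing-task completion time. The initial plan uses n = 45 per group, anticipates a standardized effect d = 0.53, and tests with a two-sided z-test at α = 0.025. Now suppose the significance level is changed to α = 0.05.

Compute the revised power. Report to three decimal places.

Power ≈ 0.710

δ = d·√(n/2) = 0.53 × √(45/2) = 2.5140 (unchanged). New critical value: z_{0.025} = 1.960.
Revised power = Φ(δ − 1.960) + Φ(−δ − 1.960) = Φ(0.554) + Φ(-4.474) = 0.7102 + 0.0000 = 0.7102.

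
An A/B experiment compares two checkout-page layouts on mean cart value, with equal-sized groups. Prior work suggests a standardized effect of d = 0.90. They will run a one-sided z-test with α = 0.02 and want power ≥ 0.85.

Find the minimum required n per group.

n = 24 per group

For power 0.85 need Φ(δ − z_{0.02}) = 0.85, so δ = z_{0.02} + z_{0.15} = 2.054 + 1.036 = 3.090.
δ = d·√(n/2) ⇒ n = 2(δ/d)² = 2 × (3.090 / 0.90)² = 23.58.
Rounding up, n = 24 per group.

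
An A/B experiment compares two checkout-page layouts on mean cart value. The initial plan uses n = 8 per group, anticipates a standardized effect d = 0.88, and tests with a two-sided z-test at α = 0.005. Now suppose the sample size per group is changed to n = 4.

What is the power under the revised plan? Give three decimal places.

With n = 4 per group: δ = d·√(n/2) = 0.88 × √(4/2) = 1.2445. Critical value z_{0.0025} = 2.807.
Revised power = Φ(δ − 2.807) + Φ(−δ − 2.807) = Φ(-1.563) + Φ(-4.052) = 0.0591 + 0.0000 = 0.0591.

Power ≈ 0.059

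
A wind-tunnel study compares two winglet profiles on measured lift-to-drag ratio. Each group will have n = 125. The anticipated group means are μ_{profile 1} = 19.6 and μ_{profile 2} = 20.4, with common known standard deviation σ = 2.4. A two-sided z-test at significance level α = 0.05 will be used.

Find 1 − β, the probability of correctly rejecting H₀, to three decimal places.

Standardized effect: d = |μ_{profile 1} − μ_{profile 2}| / σ = |19.6 − 20.4| / 2.4 = 0.3333
Noncentrality parameter: δ = d·√(n/2) = 0.3333 × √(125/2) = 2.6352
Two-sided α = 0.05 → critical value z_{0.025} = 1.960.
Power = Φ(δ − 1.960) + Φ(−δ − 1.960) = Φ(0.675) + Φ(-4.595) = 0.7502 + 0.0000 = 0.7502.

Power ≈ 0.750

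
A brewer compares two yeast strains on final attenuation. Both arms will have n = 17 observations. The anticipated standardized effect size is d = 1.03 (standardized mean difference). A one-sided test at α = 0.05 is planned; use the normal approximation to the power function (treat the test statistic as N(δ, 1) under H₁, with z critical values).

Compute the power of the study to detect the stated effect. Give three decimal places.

Noncentrality parameter: δ = d·√(n/2) = 1.03 × √(17/2) = 3.0029
Critical value for a one-sided test at α = 0.05: z_α = 1.645.
Power = P(Z > 1.645 − δ) = Φ(1.358) = 0.9128.

Power ≈ 0.913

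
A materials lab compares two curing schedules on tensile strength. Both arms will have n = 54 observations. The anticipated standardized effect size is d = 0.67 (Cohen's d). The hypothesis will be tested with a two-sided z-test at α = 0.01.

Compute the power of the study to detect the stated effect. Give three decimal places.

Noncentrality parameter: λ = d·√(n/2) = 0.67 × √(54/2) = 3.4814
Two-sided α = 0.01 → critical value z_{0.005} = 2.576.
Power = Φ(λ − 2.576) + Φ(−λ − 2.576) = Φ(0.906) + Φ(-6.057) = 0.8174 + 0.0000 = 0.8174.

Power ≈ 0.817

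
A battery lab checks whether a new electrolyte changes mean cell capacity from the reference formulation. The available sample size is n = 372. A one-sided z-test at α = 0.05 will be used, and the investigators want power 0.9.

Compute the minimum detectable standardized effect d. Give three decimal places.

Required noncentrality: δ = z_{0.05} + z_{0.10} = 1.645 + 1.282 = 2.926.
δ = d·√n ⇒ d = δ/√n = 2.926/√372 = 0.1517.

d ≈ 0.152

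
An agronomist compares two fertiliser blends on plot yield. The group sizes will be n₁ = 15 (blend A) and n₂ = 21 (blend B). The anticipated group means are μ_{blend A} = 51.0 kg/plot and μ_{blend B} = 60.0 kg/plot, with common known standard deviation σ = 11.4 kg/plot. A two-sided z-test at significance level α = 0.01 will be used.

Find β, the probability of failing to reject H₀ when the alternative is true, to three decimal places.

Standardized effect: d = |μ_{blend A} − μ_{blend B}| / σ = |51.0 − 60.0| / 11.4 = 0.7895
Noncentrality parameter: δ = d / √(1/n₁ + 1/n₂) = 0.7895 / √(1/15 + 1/21) = 2.3353
Two-sided α = 0.01 → critical value z_{0.005} = 2.576.
Power = Φ(δ − 2.576) + Φ(−δ − 2.576) = Φ(-0.241) + Φ(-4.911) = 0.4050 + 0.0000 = 0.4050.
Type II error: β = 1 − power = 1 − 0.4050 = 0.5950.

β ≈ 0.595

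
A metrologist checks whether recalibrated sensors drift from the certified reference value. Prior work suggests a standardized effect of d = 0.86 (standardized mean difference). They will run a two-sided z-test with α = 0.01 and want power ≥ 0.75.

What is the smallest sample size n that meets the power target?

Set Φ(δ − 2.576) = 0.75; then δ − 2.576 = Φ⁻¹(0.75) = 0.674, giving δ = 3.250.
(The Φ(−δ − z_{α/2}) term is vanishingly small for δ > 0 and is dropped in the standard sample-size formula.)
δ = d·√n ⇒ n = (δ/d)² = (3.250 / 0.86)² = 14.28.
Round up to the next whole unit.

n = 15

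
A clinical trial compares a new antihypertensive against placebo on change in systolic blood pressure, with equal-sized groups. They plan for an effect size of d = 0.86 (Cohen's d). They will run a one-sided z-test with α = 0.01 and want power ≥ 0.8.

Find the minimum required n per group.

For power 0.8 need Φ(δ − z_{0.01}) = 0.8, so δ = z_{0.01} + z_{0.20} = 2.326 + 0.842 = 3.168.
δ = d·√(n/2) ⇒ n = 2(δ/d)² = 2 × (3.168 / 0.86)² = 27.14.
Round up to the next whole unit.

n = 28 per group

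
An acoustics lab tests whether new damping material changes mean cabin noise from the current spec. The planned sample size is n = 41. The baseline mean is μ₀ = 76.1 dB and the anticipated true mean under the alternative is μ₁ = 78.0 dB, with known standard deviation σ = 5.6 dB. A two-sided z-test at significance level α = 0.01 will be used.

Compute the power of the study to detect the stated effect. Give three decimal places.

Standardized effect: d = |μ₁ − μ₀| / σ = |78.0 − 76.1| / 5.6 = 0.3393
Noncentrality parameter: δ = d·√n = 0.3393 × √41 = 2.1725
Two-sided α = 0.01 → critical value z_{0.005} = 2.576.
Power = Φ(δ − 2.576) + Φ(−δ − 2.576) = Φ(-0.403) + Φ(-4.748) = 0.3433 + 0.0000 = 0.3433.

Power ≈ 0.343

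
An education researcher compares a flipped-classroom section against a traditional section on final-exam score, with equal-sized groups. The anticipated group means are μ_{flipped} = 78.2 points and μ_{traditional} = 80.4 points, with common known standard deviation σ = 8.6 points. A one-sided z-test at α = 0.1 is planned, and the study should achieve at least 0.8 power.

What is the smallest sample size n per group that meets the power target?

Standardized effect: d = |μ_{flipped} − μ_{traditional}| / σ = |78.2 − 80.4| / 8.6 = 0.2558
Set Φ(δ − 1.282) = 0.8; then δ − 1.282 = Φ⁻¹(0.8) = 0.842, giving δ = 2.123.
δ = d·√(n/2) ⇒ n = 2(δ/d)² = 2 × (2.123 / 0.2558)² = 137.77.
Rounding up, n = 138 per group.

n = 138 per group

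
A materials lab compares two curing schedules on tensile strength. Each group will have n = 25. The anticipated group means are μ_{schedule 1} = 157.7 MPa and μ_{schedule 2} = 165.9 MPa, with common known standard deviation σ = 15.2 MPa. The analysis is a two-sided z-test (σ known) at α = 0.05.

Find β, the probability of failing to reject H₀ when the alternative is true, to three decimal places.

Standardized effect: d = |μ_{schedule 1} − μ_{schedule 2}| / σ = |157.7 − 165.9| / 15.2 = 0.5395
Noncentrality parameter: δ = d·√(n/2) = 0.5395 × √(25/2) = 1.9073
Two-sided α = 0.05 → critical value z_{0.025} = 1.960.
Power = Φ(δ − 1.960) + Φ(−δ − 1.960) = Φ(-0.053) + Φ(-3.867) = 0.4790 + 0.0001 = 0.4791.
Type II error: β = 1 − power = 1 − 0.4791 = 0.5209.

β ≈ 0.521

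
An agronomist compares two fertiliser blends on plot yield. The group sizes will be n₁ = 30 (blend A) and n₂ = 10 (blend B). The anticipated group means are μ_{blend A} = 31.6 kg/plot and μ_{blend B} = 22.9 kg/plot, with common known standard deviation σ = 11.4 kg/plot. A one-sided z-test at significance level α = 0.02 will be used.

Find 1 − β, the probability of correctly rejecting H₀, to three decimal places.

Power ≈ 0.514

Standardized effect: d = |μ_{blend A} − μ_{blend B}| / σ = |31.6 − 22.9| / 11.4 = 0.7632
Noncentrality parameter: δ = d / √(1/n₁ + 1/n₂) = 0.7632 / √(1/30 + 1/10) = 2.0900
Critical value for a one-sided test at α = 0.02: z_α = 2.054.
Power = P(Z > 2.054 − δ) = Φ(0.036) = 0.5145.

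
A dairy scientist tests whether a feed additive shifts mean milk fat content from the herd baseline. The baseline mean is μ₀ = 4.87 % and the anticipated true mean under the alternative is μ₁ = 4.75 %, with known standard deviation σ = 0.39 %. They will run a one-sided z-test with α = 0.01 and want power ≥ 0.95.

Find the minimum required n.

n = 167

Standardized effect: d = |μ₁ − μ₀| / σ = |4.75 − 4.87| / 0.39 = 0.3077
Set Φ(δ − 2.326) = 0.95; then δ − 2.326 = Φ⁻¹(0.95) = 1.645, giving δ = 3.971.
δ = d·√n ⇒ n = (δ/d)² = (3.971 / 0.3077)² = 166.58.
Round up to the next whole unit.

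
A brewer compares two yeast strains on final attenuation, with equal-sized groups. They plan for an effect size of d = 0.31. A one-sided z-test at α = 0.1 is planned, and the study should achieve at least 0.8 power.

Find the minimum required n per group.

Set Φ(δ − 1.282) = 0.8; then δ − 1.282 = Φ⁻¹(0.8) = 0.842, giving δ = 2.123.
δ = d·√(n/2) ⇒ n = 2(δ/d)² = 2 × (2.123 / 0.31)² = 93.82.
Rounding up, n = 94 per group.

n = 94 per group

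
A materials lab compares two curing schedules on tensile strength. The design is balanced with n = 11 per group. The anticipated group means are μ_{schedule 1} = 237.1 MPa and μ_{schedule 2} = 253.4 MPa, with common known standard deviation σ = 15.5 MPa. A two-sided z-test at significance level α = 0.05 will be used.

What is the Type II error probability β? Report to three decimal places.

β ≈ 0.306

Standardized effect: d = |μ_{schedule 1} − μ_{schedule 2}| / σ = |237.1 − 253.4| / 15.5 = 1.0516
Noncentrality parameter: δ = d·√(n/2) = 1.0516 × √(11/2) = 2.4663
Two-sided α = 0.05 → critical value z_{0.025} = 1.960.
Power = Φ(δ − 1.960) + Φ(−δ − 1.960) = Φ(0.506) + Φ(-4.426) = 0.6937 + 0.0000 = 0.6937.
Type II error: β = 1 − power = 1 − 0.6937 = 0.3063.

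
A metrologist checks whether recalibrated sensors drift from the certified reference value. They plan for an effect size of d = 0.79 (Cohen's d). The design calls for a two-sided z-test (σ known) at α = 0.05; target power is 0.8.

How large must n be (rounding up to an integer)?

For power 0.8 need Φ(δ − z_{0.025}) = 0.8, so δ = z_{0.025} + z_{0.20} = 1.960 + 0.842 = 2.802.
(The Φ(−δ − z_{α/2}) term is vanishingly small for δ > 0 and is dropped in the standard sample-size formula.)
δ = d·√n ⇒ n = (δ/d)² = (2.802 / 0.79)² = 12.58.
Round up to the next whole unit.

n = 13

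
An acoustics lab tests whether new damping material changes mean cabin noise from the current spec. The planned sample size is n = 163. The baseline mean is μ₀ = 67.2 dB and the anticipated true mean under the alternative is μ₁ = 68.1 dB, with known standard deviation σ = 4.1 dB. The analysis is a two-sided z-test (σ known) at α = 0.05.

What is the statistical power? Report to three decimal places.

Standardized effect: d = |μ₁ − μ₀| / σ = |68.1 − 67.2| / 4.1 = 0.2195
Noncentrality parameter: δ = d·√n = 0.2195 × √163 = 2.8025
Critical value for a two-sided test at α = 0.05: z_{α/2} = 1.960.
Power = Φ(δ − 1.960) + Φ(−δ − 1.960) = Φ(0.843) + Φ(-4.763) = 0.8003 + 0.0000 = 0.8003.

Power ≈ 0.800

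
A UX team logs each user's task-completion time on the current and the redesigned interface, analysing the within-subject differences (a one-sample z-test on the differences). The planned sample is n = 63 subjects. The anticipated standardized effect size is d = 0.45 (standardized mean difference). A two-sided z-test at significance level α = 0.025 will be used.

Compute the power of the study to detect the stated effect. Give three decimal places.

Power ≈ 0.908

Noncentrality parameter: δ = d·√n = 0.45 × √63 = 3.5718
Two-sided α = 0.025 → critical value z_{0.0125} = 2.241.
Power = Φ(δ − 2.241) + Φ(−δ − 2.241) = Φ(1.330) + Φ(-5.813) = 0.9083 + 0.0000 = 0.9083.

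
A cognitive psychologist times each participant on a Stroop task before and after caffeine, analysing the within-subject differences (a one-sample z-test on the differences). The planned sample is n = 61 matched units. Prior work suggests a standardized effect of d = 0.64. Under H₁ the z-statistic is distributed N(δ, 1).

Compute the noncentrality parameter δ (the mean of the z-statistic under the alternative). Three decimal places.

δ ≈ 4.999

δ = d·√n = 0.64 × √61 = 4.9986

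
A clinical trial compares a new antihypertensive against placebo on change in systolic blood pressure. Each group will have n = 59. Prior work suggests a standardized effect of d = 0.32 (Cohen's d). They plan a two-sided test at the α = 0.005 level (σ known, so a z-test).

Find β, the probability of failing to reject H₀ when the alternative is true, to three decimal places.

β ≈ 0.857

Noncentrality parameter: δ = d·√(n/2) = 0.32 × √(59/2) = 1.7380
Critical value for a two-sided test at α = 0.005: z_{α/2} = 2.807.
Power = Φ(δ − 2.807) + Φ(−δ − 2.807) = Φ(-1.069) + Φ(-4.545) = 0.1425 + 0.0000 = 0.1425.
Type II error: β = 1 − power = 1 − 0.1425 = 0.8575.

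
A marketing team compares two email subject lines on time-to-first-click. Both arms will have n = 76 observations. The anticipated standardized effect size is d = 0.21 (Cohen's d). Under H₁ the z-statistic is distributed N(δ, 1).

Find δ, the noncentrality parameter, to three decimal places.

δ = d·√(n/2) = 0.21 × √(76/2) = 1.2945

δ ≈ 1.295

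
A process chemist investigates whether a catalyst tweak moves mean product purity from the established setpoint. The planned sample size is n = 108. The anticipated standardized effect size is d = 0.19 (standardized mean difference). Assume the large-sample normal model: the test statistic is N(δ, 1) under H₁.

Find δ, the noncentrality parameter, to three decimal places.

δ ≈ 1.975

The noncentrality parameter scales effect size by the design's sample-size factor: δ = d·√n = 0.19 × √108 = 1.9745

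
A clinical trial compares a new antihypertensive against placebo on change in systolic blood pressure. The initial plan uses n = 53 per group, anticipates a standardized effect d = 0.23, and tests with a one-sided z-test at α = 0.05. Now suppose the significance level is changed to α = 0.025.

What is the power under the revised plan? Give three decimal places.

Power ≈ 0.219

δ = d·√(n/2) = 0.23 × √(53/2) = 1.1840 (unchanged). New critical value: z_{0.025} = 1.960.
Revised power = P(Z > 1.960 − δ) = Φ(-0.776) = 0.2189.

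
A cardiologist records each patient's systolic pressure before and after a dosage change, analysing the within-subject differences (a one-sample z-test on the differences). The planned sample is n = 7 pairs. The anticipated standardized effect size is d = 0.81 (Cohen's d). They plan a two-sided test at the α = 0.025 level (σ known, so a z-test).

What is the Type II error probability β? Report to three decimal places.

Noncentrality parameter: δ = d·√n = 0.81 × √7 = 2.1431
Critical value for a two-sided test at α = 0.025: z_{α/2} = 2.241.
Power = Φ(δ − 2.241) + Φ(−δ − 2.241) = Φ(-0.098) + Φ(-4.384) = 0.4608 + 0.0000 = 0.4608.
Type II error: β = 1 − power = 1 − 0.4608 = 0.5392.

β ≈ 0.539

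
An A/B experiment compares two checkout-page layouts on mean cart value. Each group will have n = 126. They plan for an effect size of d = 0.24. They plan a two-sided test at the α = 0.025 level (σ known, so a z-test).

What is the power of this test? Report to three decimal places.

Noncentrality parameter: δ = d·√(n/2) = 0.24 × √(126/2) = 1.9049
Two-sided α = 0.025 → critical value z_{0.0125} = 2.241.
Power = Φ(δ − 2.241) + Φ(−δ − 2.241) = Φ(-0.336) + Φ(-4.146) = 0.3683 + 0.0000 = 0.3683.

Power ≈ 0.368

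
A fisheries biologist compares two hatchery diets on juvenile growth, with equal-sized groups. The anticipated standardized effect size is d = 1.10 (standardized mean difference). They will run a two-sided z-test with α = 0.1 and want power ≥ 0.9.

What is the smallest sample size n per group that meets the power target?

n = 15 per group

Set Φ(δ − 1.645) = 0.9; then δ − 1.645 = Φ⁻¹(0.9) = 1.282, giving δ = 2.926.
(Ignoring the negligible lower-tail rejection probability gives the usual closed-form inversion.)
δ = d·√(n/2) ⇒ n = 2(δ/d)² = 2 × (2.926 / 1.10)² = 14.16.
Round up to the next whole unit.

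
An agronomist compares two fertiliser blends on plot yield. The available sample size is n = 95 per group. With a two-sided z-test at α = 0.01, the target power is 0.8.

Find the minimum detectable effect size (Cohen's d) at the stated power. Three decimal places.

Required noncentrality: δ = z_{0.005} + z_{0.20} = 2.576 + 0.842 = 3.417.
(The second rejection-region term Φ(−δ − z_{α/2}) is negligible and dropped.)
δ = d·√(n/2) ⇒ d = δ/√(n/2) = 3.417/√(95/2) = 0.4959.

d ≈ 0.496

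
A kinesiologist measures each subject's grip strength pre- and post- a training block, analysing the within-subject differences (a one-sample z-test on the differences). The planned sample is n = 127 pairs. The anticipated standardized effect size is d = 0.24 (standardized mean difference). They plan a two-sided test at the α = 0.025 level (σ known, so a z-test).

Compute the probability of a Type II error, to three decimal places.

Noncentrality parameter: δ = d·√n = 0.24 × √127 = 2.7047
Critical value for a two-sided test at α = 0.025: z_{α/2} = 2.241.
Power = Φ(δ − 2.241) + Φ(−δ − 2.241) = Φ(0.463) + Φ(-4.946) = 0.6784 + 0.0000 = 0.6784.
Type II error: β = 1 − power = 1 − 0.6784 = 0.3216.

β ≈ 0.322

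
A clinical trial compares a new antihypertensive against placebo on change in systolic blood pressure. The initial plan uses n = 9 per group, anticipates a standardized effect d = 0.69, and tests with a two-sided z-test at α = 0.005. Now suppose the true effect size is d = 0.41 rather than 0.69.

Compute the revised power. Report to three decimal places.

With d = 0.41: δ = d·√(n/2) = 0.41 × √(9/2) = 0.8697. Critical value z_{0.0025} = 2.807.
Revised power = Φ(δ − 2.807) + Φ(−δ − 2.807) = Φ(-1.937) + Φ(-3.677) = 0.0264 + 0.0001 = 0.0265.

Power ≈ 0.026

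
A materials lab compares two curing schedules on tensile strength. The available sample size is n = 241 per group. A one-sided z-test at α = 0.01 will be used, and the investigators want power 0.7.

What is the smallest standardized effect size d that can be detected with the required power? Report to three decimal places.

d ≈ 0.260

Required noncentrality: δ = z_{0.01} + z_{0.30} = 2.326 + 0.524 = 2.851.
δ = d·√(n/2) ⇒ d = δ/√(n/2) = 2.851/√(241/2) = 0.2597.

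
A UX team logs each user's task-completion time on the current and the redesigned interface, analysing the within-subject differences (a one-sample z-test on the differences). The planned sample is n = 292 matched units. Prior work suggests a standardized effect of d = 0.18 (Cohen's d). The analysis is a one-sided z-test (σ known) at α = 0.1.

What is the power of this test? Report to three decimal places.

Power ≈ 0.964

Noncentrality parameter: δ = d·√n = 0.18 × √292 = 3.0758
One-sided α = 0.1 → critical value z_{0.1} = 1.282.
Power = P(Z > 1.282 − δ) = Φ(1.794) = 0.9636.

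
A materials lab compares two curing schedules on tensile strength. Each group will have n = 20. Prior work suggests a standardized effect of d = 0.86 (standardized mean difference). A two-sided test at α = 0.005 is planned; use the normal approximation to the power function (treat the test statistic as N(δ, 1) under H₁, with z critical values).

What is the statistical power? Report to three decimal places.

Power ≈ 0.465

Noncentrality parameter: δ = d·√(n/2) = 0.86 × √(20/2) = 2.7196
Two-sided α = 0.005 → critical value z_{0.0025} = 2.807.
Power = Φ(δ − 2.807) + Φ(−δ − 2.807) = Φ(-0.087) + Φ(-5.527) = 0.4651 + 0.0000 = 0.4651.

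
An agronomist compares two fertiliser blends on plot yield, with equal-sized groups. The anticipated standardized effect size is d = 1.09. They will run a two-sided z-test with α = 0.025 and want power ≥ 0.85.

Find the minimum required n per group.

For power 0.85 need Φ(δ − z_{0.0125}) = 0.85, so δ = z_{0.0125} + z_{0.15} = 2.241 + 1.036 = 3.278.
(Ignoring the negligible lower-tail rejection probability gives the usual closed-form inversion.)
δ = d·√(n/2) ⇒ n = 2(δ/d)² = 2 × (3.278 / 1.09)² = 18.09.
Round up to the next whole unit.

n = 19 per group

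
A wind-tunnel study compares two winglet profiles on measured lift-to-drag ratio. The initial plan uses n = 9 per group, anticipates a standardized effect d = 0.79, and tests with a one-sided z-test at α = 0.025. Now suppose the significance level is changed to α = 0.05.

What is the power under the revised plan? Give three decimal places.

Power ≈ 0.512

δ = d·√(n/2) = 0.79 × √(9/2) = 1.6758 (unchanged). New critical value: z_{0.05} = 1.645.
Revised power = Φ(δ − 1.645) = Φ(0.031) = 0.5124.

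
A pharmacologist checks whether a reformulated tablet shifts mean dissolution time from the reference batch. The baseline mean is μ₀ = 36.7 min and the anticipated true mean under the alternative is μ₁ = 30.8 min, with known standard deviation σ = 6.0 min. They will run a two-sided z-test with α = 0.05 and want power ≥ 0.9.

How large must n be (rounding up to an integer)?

Standardized effect: d = |μ₁ − μ₀| / σ = |30.8 − 36.7| / 6.0 = 0.9833
Set Φ(δ − 1.960) = 0.9; then δ − 1.960 = Φ⁻¹(0.9) = 1.282, giving δ = 3.242.
(Ignoring the negligible lower-tail rejection probability gives the usual closed-form inversion.)
δ = d·√n ⇒ n = (δ/d)² = (3.242 / 0.9833)² = 10.87.
Rounding up, n = 11.

n = 11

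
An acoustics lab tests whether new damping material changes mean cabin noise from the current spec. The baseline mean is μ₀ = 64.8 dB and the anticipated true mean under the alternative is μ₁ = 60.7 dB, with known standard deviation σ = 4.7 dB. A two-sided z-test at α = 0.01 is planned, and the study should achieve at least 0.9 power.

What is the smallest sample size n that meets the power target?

Standardized effect: d = |μ₁ − μ₀| / σ = |60.7 − 64.8| / 4.7 = 0.8723
For power 0.9 need Φ(δ − z_{0.005}) = 0.9, so δ = z_{0.005} + z_{0.10} = 2.576 + 1.282 = 3.857.
(Ignoring the negligible lower-tail rejection probability gives the usual closed-form inversion.)
δ = d·√n ⇒ n = (δ/d)² = (3.857 / 0.8723)² = 19.55.
Rounding up, n = 20.

n = 20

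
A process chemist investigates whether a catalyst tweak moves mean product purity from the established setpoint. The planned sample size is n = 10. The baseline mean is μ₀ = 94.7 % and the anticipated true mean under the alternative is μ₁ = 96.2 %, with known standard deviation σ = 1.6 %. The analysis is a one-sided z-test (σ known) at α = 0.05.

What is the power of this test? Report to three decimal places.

Standardized effect: d = |μ₁ − μ₀| / σ = |96.2 − 94.7| / 1.6 = 0.9375
Noncentrality parameter: δ = d·√n = 0.9375 × √10 = 2.9646
Critical value for a one-sided test at α = 0.05: z_α = 1.645.
Power = Φ(δ − 1.645) = Φ(1.320) = 0.9065.

Power ≈ 0.907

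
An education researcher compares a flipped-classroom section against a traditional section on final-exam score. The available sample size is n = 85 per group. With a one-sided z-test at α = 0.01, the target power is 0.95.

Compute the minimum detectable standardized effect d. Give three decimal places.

d ≈ 0.609

Required noncentrality: δ = z_{0.01} + z_{0.05} = 2.326 + 1.645 = 3.971.
δ = d·√(n/2) ⇒ d = δ/√(n/2) = 3.971/√(85/2) = 0.6092.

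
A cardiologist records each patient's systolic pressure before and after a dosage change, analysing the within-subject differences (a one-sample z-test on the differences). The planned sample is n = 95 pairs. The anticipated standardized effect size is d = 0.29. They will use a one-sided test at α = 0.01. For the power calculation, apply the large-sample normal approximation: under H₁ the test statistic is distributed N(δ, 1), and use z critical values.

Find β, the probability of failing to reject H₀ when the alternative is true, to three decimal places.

β ≈ 0.308

Noncentrality parameter: δ = d·√n = 0.29 × √95 = 2.8266
Critical value for a one-sided test at α = 0.01: z_α = 2.326.
Power = P(Z > 2.326 − δ) = Φ(0.500) = 0.6915.
Type II error: β = 1 − power = 1 − 0.6915 = 0.3085.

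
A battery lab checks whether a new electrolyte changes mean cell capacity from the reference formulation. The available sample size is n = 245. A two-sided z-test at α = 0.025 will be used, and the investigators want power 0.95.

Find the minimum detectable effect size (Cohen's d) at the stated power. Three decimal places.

d ≈ 0.248

Required noncentrality: δ = z_{0.0125} + z_{0.05} = 2.241 + 1.645 = 3.886.
(The second rejection-region term Φ(−δ − z_{α/2}) is negligible and dropped.)
δ = d·√n ⇒ d = δ/√n = 3.886/√245 = 0.2483.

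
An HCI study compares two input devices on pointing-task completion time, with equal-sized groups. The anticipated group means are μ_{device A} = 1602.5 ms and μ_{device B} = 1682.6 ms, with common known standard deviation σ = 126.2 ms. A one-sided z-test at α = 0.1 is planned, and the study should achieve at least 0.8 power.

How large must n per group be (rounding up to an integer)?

Standardized effect: d = |μ_{device A} − μ_{device B}| / σ = |1602.5 − 1682.6| / 126.2 = 0.6347
Set Φ(δ − 1.282) = 0.8; then δ − 1.282 = Φ⁻¹(0.8) = 0.842, giving δ = 2.123.
δ = d·√(n/2) ⇒ n = 2(δ/d)² = 2 × (2.123 / 0.6347)² = 22.38.
Round up to the next whole unit.

n = 23 per group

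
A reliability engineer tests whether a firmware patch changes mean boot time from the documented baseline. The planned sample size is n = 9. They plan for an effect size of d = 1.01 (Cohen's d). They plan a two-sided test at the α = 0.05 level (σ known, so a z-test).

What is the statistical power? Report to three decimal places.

Power ≈ 0.858

Noncentrality parameter: δ = d·√n = 1.01 × √9 = 3.0300
Two-sided α = 0.05 → critical value z_{0.025} = 1.960.
Power = Φ(δ − 1.960) + Φ(−δ − 1.960) = Φ(1.070) + Φ(-4.990) = 0.8577 + 0.0000 = 0.8577.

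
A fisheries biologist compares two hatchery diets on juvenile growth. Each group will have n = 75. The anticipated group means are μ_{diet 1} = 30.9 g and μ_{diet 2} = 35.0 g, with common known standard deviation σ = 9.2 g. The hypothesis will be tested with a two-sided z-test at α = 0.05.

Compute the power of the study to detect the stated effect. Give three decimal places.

Power ≈ 0.779

Standardized effect: d = |μ_{diet 1} − μ_{diet 2}| / σ = |30.9 − 35.0| / 9.2 = 0.4457
Noncentrality parameter: δ = d·√(n/2) = 0.4457 × √(75/2) = 2.7291
Critical value for a two-sided test at α = 0.05: z_{α/2} = 1.960.
Power = Φ(δ − 1.960) + Φ(−δ − 1.960) = Φ(0.769) + Φ(-4.689) = 0.7791 + 0.0000 = 0.7791.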